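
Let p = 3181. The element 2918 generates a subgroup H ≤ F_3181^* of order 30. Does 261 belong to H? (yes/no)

no

261 ∈ ⟨2918⟩ iff 261^30 ≡ 1 (mod 3181), since |⟨2918⟩| = 30.
261^30 mod 3181 = 2597.
Since 2597 ≠ 1, 261 does not lie in the subgroup.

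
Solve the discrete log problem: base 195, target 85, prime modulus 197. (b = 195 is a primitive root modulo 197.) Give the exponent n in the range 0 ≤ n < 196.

52

Baby-step giant-step with m = ceil(sqrt(196)) = 14.
Baby table (195^j mod 197 for j=0..13):
  0:1  1:195  2:4  3:189  4:16  5:165  6:64  7:69
  8:59  9:79  10:39  11:119  12:156  13:82
Giant step factor: 195^(-14) ≡ 6 (mod 197).
Scan 85·6^i mod 197 for i = 0, 1, …:
  i=0: 85   i=1: 116   i=2: 105   i=3: 39
Match at i=3, j=10: n = 3·14 + 10 = 52.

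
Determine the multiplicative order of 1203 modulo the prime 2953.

The order of 1203 must divide p − 1 = 2952 = 2^3 · 3^2 · 41.
Divisors: 1, 2, 3, 4, 6, 8, 9, 12, 18, 24, 36, 41, 72, 82, 123, 164, 246, 328, 369, 492, 738, 984, 1476, 2952.
Check each in increasing order: 1203^1 ≡ 1203;  1203^2 ≡ 239;  1203^3 ≡ 1076;  1203^4 ≡ 1014;  1203^6 ≡ 200;  1203^8 ≡ 552;  1203^9 ≡ 2584;  1203^12 ≡ 1611;  1203^18 ≡ 323;  1203^24 ≡ 2587;  1203^36 ≡ 974;  1203^41 ≡ 1323;  1203^72 ≡ 763;  1203^82 ≡ 2153;  1203^123 ≡ 1727;  1203^164 ≡ 2152;  1203^246 ≡ 2952;  1203^328 ≡ 800;  1203^369 ≡ 1226;  1203^492 ≡ 1.
Smallest exponent giving 1 is 492.

492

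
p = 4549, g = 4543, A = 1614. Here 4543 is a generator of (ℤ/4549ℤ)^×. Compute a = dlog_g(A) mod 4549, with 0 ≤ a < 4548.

3933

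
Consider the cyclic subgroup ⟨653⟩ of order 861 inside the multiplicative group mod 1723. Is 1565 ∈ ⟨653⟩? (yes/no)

no

1565 ∈ ⟨653⟩ iff 1565^861 ≡ 1 (mod 1723), since |⟨653⟩| = 861.
1565^861 mod 1723 = 1722.
Since 1722 ≠ 1, 1565 does not lie in the subgroup.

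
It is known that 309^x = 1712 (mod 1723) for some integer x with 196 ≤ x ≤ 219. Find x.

Compute 309^196 mod 1723 = 1382, then multiply by 309 repeatedly:
  309^196=1382  309^197=1457  309^198=510  309^199=797  309^200=1607
  309^201=339  309^202=1371  309^203=1504  309^204=1249  309^205=1712
Found 1712 at exponent 205.

205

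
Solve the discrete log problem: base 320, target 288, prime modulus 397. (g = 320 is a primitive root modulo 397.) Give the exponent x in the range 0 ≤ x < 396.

301

Baby-step giant-step with m = ceil(sqrt(396)) = 20.
Baby table (320^j mod 397 for j=0..19):
  0:1  1:320  2:371  3:17  4:279  5:352  6:289  7:376
  8:29  9:149  10:40  11:96  12:151  13:283  14:44  15:185
  16:47  17:351  18:366  19:5
Giant step factor: 320^(-20) ≡ 364 (mod 397).
Scan 288·364^i mod 397 for i = 0, 1, …:
  i=0: 288   i=1: 24   i=2: 2   i=3: 331
  i=4: 193   i=5: 380   i=6: 164   i=7: 146
  i=8: 343   i=9: 194     …   i=14: 267
  i=15: 320
Match at i=15, j=1: x = 15·20 + 1 = 301.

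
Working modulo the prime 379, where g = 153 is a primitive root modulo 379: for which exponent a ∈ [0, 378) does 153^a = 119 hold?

Baby-step giant-step with m = ceil(sqrt(378)) = 20.
Baby table (153^j mod 379 for j=0..19):
  0:1  1:153  2:290  3:27  4:341  5:250  6:350  7:111
  8:307  9:354  10:344  11:330  12:83  13:192  14:193  15:346
  16:257  17:284  18:246  19:117
Giant step factor: 153^(-20) ≡ 56 (mod 379).
Scan 119·56^i mod 379 for i = 0, 1, …:
  i=0: 119   i=1: 221   i=2: 248   i=3: 244
  i=4: 20   i=5: 362   i=6: 185   i=7: 127
  i=8: 290
Match at i=8, j=2: a = 8·20 + 2 = 162.

162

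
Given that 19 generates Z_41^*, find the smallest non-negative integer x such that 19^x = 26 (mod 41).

33

Successive powers of 19 modulo 41:
  19^0=1  19^1=19  19^2=33  19^3=12  19^4=23  19^5=27
  19^6=21  19^7=30  19^8=37  19^9=6  19^10=32  19^11=34
  19^12=31  19^13=15  19^14=39  19^15=3  19^16=16  19^17=17
  19^18=36  19^19=28  19^20=40  19^21=22  19^22=8  19^23=29
  19^24=18  19^25=14  19^26=20  19^27=11  19^28=4  19^29=35
  19^30=9  19^31=7  19^32=10  19^33=26
So 19^33 ≡ 26 (mod 41), giving x = 33.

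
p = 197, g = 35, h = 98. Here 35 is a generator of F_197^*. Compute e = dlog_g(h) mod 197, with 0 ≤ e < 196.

103

Baby-step giant-step with m = ceil(sqrt(196)) = 14.
Baby table (35^j mod 197 for j=0..13):
  0:1  1:35  2:43  3:126  4:76  5:99  6:116  7:120
  8:63  9:38  10:148  11:58  12:60  13:130
Giant step factor: 35^(-14) ≡ 83 (mod 197).
Scan 98·83^i mod 197 for i = 0, 1, …:
  i=0: 98   i=1: 57   i=2: 3   i=3: 52
  i=4: 179   i=5: 82   i=6: 108   i=7: 99
Match at i=7, j=5: e = 7·14 + 5 = 103.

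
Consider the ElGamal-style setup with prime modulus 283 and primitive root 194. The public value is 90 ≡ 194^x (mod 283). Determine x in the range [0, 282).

Baby-step giant-step with m = ceil(sqrt(282)) = 17.
Baby table (194^j mod 283 for j=0..16):
  0:1  1:194  2:280  3:267  4:9  5:48  6:256  7:139
  8:81  9:149  10:40  11:119  12:163  13:209  14:77  15:222
  16:52
Giant step factor: 194^(-17) ≡ 133 (mod 283).
Scan 90·133^i mod 283 for i = 0, 1, …:
  i=0: 90   i=1: 84   i=2: 135   i=3: 126
  i=4: 61   i=5: 189   i=6: 233   i=7: 142
  i=8: 208   i=9: 213   i=10: 29   i=11: 178
  i=12: 185   i=13: 267
Match at i=13, j=3: x = 13·17 + 3 = 224.

224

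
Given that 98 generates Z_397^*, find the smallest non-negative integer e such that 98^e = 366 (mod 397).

Baby-step giant-step with m = ceil(sqrt(396)) = 20.
Baby table (98^j mod 397 for j=0..19):
  0:1  1:98  2:76  3:302  4:218  5:323  6:291  7:331
  8:281  9:145  10:315  11:301  12:120  13:247  14:386  15:113
  16:355  17:251  18:381  19:20
Giant step factor: 98^(-20) ≡ 127 (mod 397).
Scan 366·127^i mod 397 for i = 0, 1, …:
  i=0: 366   i=1: 33   i=2: 221   i=3: 277
  i=4: 243   i=5: 292   i=6: 163   i=7: 57
  i=8: 93   i=9: 298   i=10: 131   i=11: 360
  i=12: 65   i=13: 315
Match at i=13, j=10: e = 13·20 + 10 = 270.

270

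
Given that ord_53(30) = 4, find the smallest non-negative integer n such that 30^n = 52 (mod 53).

2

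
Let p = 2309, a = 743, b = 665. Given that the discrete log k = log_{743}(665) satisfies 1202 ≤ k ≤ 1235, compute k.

Compute 743^1202 mod 2309 = 1381, then multiply by 743 repeatedly:
  743^1202=1381  743^1203=887  743^1204=976  743^1205=142  743^1206=1601
  743^1207=408  743^1208=665
Found 665 at exponent 1208.

1208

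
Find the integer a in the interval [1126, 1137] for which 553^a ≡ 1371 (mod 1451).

1127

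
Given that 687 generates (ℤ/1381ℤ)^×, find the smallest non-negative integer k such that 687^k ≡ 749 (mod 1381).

1111

Baby-step giant-step with m = ceil(sqrt(1380)) = 38.
Baby table (687^j mod 1381 for j=0..37):
  0:1  1:687  2:1048  3:475  4:409  5:640  6:522  7:935
  8:180  9:751  10:824  11:1259  12:427  13:577  14:52  15:1199
  16:637  17:1223  18:553  19:136  20:905  21:285  22:1074  23:384
  24:37  25:561  26:108  27:1003  28:1323  29:203  30:1361  31:70
  32:1136  33:167  34:106  35:1010  36:608  37:634
Giant step factor: 687^(-38) ≡ 852 (mod 1381).
Scan 749·852^i mod 1381 for i = 0, 1, …:
  i=0: 749   i=1: 126   i=2: 1015   i=3: 274
  i=4: 59   i=5: 552   i=6: 764   i=7: 477
  i=8: 390   i=9: 840     …   i=28: 398
  i=29: 751
Match at i=29, j=9: k = 29·38 + 9 = 1111.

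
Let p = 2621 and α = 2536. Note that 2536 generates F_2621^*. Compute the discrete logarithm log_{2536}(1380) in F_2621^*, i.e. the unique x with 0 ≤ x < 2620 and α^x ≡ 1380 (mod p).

Baby-step giant-step with m = ceil(sqrt(2620)) = 52.
Baby table (2536^j mod 2621 for j=0..51):
  0:1  1:2536  2:1983  3:1810  4:789  5:1081  6:2471  7:2266
  8:1344  9:1084  10:2216  11:352  12:1532  13:830  14:217  15:2523
  16:467  17:2241  18:848  19:1308  20:1523  21:1595  22:717  23:1959
  24:1229  25:375  26:2198  27:1882  28:2532  29:2323  30:1741  31:1412
  32:546  33:768  34:245  35:143  36:950  37:501  38:1972  39:124
  40:2565  41:2139  42:1655  43:859  44:373  45:2368  46:537  47:1533
  48:745  49:2200  50:1712  51:1256
Giant step factor: 2536^(-52) ≡ 1776 (mod 2621).
Scan 1380·1776^i mod 2621 for i = 0, 1, …:
  i=0: 1380   i=1: 245
Match at i=1, j=34: x = 1·52 + 34 = 86.

86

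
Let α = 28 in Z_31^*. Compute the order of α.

The order of 28 must divide p − 1 = 30 = 2 · 3 · 5.
Divisors: 1, 2, 3, 5, 6, 10, 15, 30.
Check each in increasing order: 28^1 ≡ 28;  28^2 ≡ 9;  28^3 ≡ 4;  28^5 ≡ 5;  28^6 ≡ 16;  28^10 ≡ 25;  28^15 ≡ 1.
Smallest exponent giving 1 is 15.

15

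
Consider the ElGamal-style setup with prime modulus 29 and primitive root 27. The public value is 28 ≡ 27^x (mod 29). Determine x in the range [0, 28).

14

Successive powers of 27 modulo 29:
  27^0=1  27^1=27  27^2=4  27^3=21  27^4=16  27^5=26
  27^6=6  27^7=17  27^8=24  27^9=10  27^10=9  27^11=11
  27^12=7  27^13=15  27^14=28
So 27^14 ≡ 28 (mod 29), giving x = 14.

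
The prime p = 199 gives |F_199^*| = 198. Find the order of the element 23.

99

The order of 23 must divide p − 1 = 198 = 2 · 3^2 · 11.
Divisors: 1, 2, 3, 6, 9, 11, 18, 22, 33, 66, 99, 198.
Check each in increasing order: 23^1 ≡ 23;  23^2 ≡ 131;  23^3 ≡ 28;  23^6 ≡ 187;  23^9 ≡ 62;  23^11 ≡ 162;  23^18 ≡ 63;  23^22 ≡ 175;  23^33 ≡ 92;  23^66 ≡ 106;  23^99 ≡ 1.
Smallest exponent giving 1 is 99.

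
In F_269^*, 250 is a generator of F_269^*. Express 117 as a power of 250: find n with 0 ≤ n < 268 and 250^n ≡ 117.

260

Baby-step giant-step with m = ceil(sqrt(268)) = 17.
Baby table (250^j mod 269 for j=0..16):
  0:1  1:250  2:92  3:135  4:125  5:46  6:202  7:197
  8:23  9:101  10:233  11:146  12:185  13:251  14:73  15:227
  16:260
Giant step factor: 250^(-17) ≡ 129 (mod 269).
Scan 117·129^i mod 269 for i = 0, 1, …:
  i=0: 117   i=1: 29   i=2: 244   i=3: 3
  i=4: 118   i=5: 158   i=6: 207   i=7: 72
  i=8: 142   i=9: 26     …   i=14: 65
  i=15: 46
Match at i=15, j=5: n = 15·17 + 5 = 260.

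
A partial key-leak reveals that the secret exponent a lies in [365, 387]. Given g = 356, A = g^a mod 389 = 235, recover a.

383

Compute 356^365 mod 389 = 226, then multiply by 356 repeatedly:
  356^365=226  356^366=322  356^367=266  356^368=169  356^369=258
  356^370=44  356^371=104  356^372=69  356^373=57  356^374=64
  356^375=222  356^376=65  356^377=189  356^378=376  356^379=40
  356^380=236  356^381=381  356^382=264  356^383=235
Found 235 at exponent 383.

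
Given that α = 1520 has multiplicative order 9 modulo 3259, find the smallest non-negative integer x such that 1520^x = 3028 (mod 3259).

Successive powers of 1520 modulo 3259:
  1520^0=1  1520^1=1520  1520^2=3028
So 1520^2 ≡ 3028 (mod 3259), giving x = 2.

2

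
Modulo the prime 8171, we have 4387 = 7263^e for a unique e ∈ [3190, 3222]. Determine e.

3196

Compute 7263^3190 mod 8171 = 237, then multiply by 7263 repeatedly:
  7263^3190=237  7263^3191=5421  7263^3192=4845  7263^3193=4909  7263^3194=3994
  7263^3195=1372  7263^3196=4387
Found 4387 at exponent 3196.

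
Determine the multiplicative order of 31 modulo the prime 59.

58

The order of 31 must divide p − 1 = 58 = 2 · 29.
Divisors: 1, 2, 29, 58.
Check each in increasing order: 31^1 ≡ 31;  31^2 ≡ 17;  31^29 ≡ 58;  31^58 ≡ 1.
Smallest exponent giving 1 is 58.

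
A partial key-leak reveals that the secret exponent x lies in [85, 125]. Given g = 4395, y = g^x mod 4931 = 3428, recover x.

120

Compute 4395^85 mod 4931 = 1065, then multiply by 4395 repeatedly:
  4395^85=1065  4395^86=1156  4395^87=1690  4395^88=1464  4395^89=4256
  4395^90=1837  4395^91=1568  4395^92=2753  4395^93=3692  4395^94=3350
  4395^95=4215  4395^96=4089  4395^97=2591  4395^98=1766  4395^99=176
  4395^100=4284  4395^101=1622  4395^102=3395  4395^103=4750  4395^104=3327
  4395^105=1750  4395^106=3821  4395^107=3240  4395^108=4003  4395^109=4308
  4395^110=3551  4395^111=30  4395^112=3644  4395^113=4423  4395^114=1083
  4395^115=1370  4395^116=399  4395^117=3100  4395^118=147  4395^119=104
  4395^120=3428
Found 3428 at exponent 120.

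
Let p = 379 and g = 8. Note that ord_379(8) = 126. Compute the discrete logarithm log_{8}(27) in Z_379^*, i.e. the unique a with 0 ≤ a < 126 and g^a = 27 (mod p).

11

Successive powers of 8 modulo 379:
  8^0=1  8^1=8  8^2=64  8^3=133  8^4=306  8^5=174
  8^6=255  8^7=145  8^8=23  8^9=184  8^10=335  8^11=27
So 8^11 ≡ 27 (mod 379), giving a = 11.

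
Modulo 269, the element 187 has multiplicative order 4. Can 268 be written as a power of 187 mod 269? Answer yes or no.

yes

268 ∈ ⟨187⟩ iff 268^4 ≡ 1 (mod 269), since |⟨187⟩| = 4.
268^4 mod 269 = 1.
Since 1 = 1, 268 lies in the subgroup.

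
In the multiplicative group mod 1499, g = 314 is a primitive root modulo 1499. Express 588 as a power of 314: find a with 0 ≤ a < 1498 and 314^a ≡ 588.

Baby-step giant-step with m = ceil(sqrt(1498)) = 39.
Baby table (314^j mod 1499 for j=0..38):
  0:1  1:314  2:1161  3:297  4:320  5:47  6:1267  7:603
  8:468  9:50  10:710  11:1088  12:1359  13:1010  14:851  15:392
  16:170  17:915  18:1001  19:1023  20:436  21:495  22:1033  23:578
  24:113  25:1005  26:780  27:583  28:184  29:814  30:766  31:684
  32:419  33:1153  34:783  35:26  36:669  37:206  38:227
Giant step factor: 314^(-39) ≡ 1092 (mod 1499).
Scan 588·1092^i mod 1499 for i = 0, 1, …:
  i=0: 588   i=1: 524   i=2: 1089   i=3: 481
  i=4: 602   i=5: 822   i=6: 1222   i=7: 314
Match at i=7, j=1: a = 7·39 + 1 = 274.

274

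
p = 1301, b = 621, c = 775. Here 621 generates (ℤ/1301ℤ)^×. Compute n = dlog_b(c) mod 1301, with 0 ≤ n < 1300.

557

Baby-step giant-step with m = ceil(sqrt(1300)) = 37.
Baby table (621^j mod 1301 for j=0..36):
  0:1  1:621  2:545  3:185  4:397  5:648  6:399  7:589
  8:188  9:959  10:982  11:954  12:479  13:831  14:855  15:147
  16:217  17:754  18:1175  19:1115  20:283  21:108  22:717  23:315
  24:465  25:1244  26:1031  27:159  28:1164  29:789  30:793  31:675
  32:253  33:993  34:1280  35:1270  36:264
Giant step factor: 621^(-37) ≡ 506 (mod 1301).
Scan 775·506^i mod 1301 for i = 0, 1, …:
  i=0: 775   i=1: 549   i=2: 681   i=3: 1122
  i=4: 496   i=5: 1184   i=6: 644   i=7: 614
  i=8: 1046   i=9: 1070     …   i=14: 703
  i=15: 545
Match at i=15, j=2: n = 15·37 + 2 = 557.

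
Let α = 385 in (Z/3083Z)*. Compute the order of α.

1541

The order of 385 must divide p − 1 = 3082 = 2 · 23 · 67.
Divisors: 1, 2, 23, 46, 67, 134, 1541, 3082.
Check each in increasing order: 385^1 ≡ 385;  385^2 ≡ 241;  385^23 ≡ 1467;  385^46 ≡ 155;  385^67 ≡ 1468;  385^134 ≡ 7;  385^1541 ≡ 1.
Smallest exponent giving 1 is 1541.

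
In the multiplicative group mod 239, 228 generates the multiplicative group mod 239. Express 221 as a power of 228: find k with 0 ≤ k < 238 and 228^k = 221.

113

Baby-step giant-step with m = ceil(sqrt(238)) = 16.
Baby table (228^j mod 239 for j=0..15):
  0:1  1:228  2:121  3:103  4:62  5:35  6:93  7:172
  8:20  9:19  10:30  11:148  12:45  13:222  14:187  15:94
Giant step factor: 228^(-16) ≡ 144 (mod 239).
Scan 221·144^i mod 239 for i = 0, 1, …:
  i=0: 221   i=1: 37   i=2: 70   i=3: 42
  i=4: 73   i=5: 235   i=6: 141   i=7: 228
Match at i=7, j=1: k = 7·16 + 1 = 113.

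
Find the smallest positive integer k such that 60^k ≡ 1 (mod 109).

The order of 60 must divide p − 1 = 108 = 2^2 · 3^3.
Divisors: 1, 2, 3, 4, 6, 9, 12, 18, 27, 36, 54, 108.
Check each in increasing order: 60^1 ≡ 60;  60^2 ≡ 3;  60^3 ≡ 71;  60^4 ≡ 9;  60^6 ≡ 27;  60^9 ≡ 64;  60^12 ≡ 75;  60^18 ≡ 63;  60^27 ≡ 108;  60^36 ≡ 45;  60^54 ≡ 1.
Smallest exponent giving 1 is 54.

54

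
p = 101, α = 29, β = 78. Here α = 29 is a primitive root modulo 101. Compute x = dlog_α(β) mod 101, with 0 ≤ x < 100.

Baby-step giant-step with m = ceil(sqrt(100)) = 10.
Baby table (29^j mod 101 for j=0..9):
  0:1  1:29  2:33  3:48  4:79  5:69  6:82  7:55
  8:80  9:98
Giant step factor: 29^(-10) ≡ 65 (mod 101).
Scan 78·65^i mod 101 for i = 0, 1, …:
  i=0: 78   i=1: 20   i=2: 88   i=3: 64
  i=4: 19   i=5: 23   i=6: 81   i=7: 13
  i=8: 37   i=9: 82
Match at i=9, j=6: x = 9·10 + 6 = 96.

96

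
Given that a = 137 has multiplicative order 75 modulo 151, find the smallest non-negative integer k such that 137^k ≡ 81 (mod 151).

Baby-step giant-step with m = ceil(sqrt(75)) = 9.
Baby table (137^j mod 151 for j=0..8):
  0:1  1:137  2:45  3:125  4:62  5:38  6:72  7:49
  8:69
Giant step factor: 137^(-9) ≡ 78 (mod 151).
Scan 81·78^i mod 151 for i = 0, 1, …:
  i=0: 81   i=1: 127   i=2: 91   i=3: 1
Match at i=3, j=0: k = 3·9 + 0 = 27.

27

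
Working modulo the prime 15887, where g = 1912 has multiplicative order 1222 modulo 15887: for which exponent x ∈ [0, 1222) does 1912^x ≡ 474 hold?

Baby-step giant-step with m = ceil(sqrt(1222)) = 35.
Baby table (1912^j mod 15887 for j=0..34):
  0:1  1:1912  2:1734  3:10912  4:4113  5:15878  6:14566  7:281
  8:13001  9:10644  10:81  11:11889  12:13358  13:10087  14:15413  15:15158
  16:4208  17:6874  18:4539  19:4266  20:6561  21:9789  22:1682  23:6810
  24:9267  25:4499  26:7221  27:749  28:2258  29:11919  30:7170  31:14446
  32:9146  33:11452  34:3938
Giant step factor: 1912^(-35) ≡ 14253 (mod 15887).
Scan 474·14253^i mod 15887 for i = 0, 1, …:
  i=0: 474   i=1: 3947   i=2: 724   i=3: 8509
  i=4: 13306   i=5: 7299   i=6: 4571   i=7: 13763
  i=8: 7250   i=9: 5202     …   i=16: 12888
  i=17: 7170
Match at i=17, j=30: x = 17·35 + 30 = 625.

625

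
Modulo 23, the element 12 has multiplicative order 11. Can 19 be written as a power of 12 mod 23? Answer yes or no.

no

19 ∈ ⟨12⟩ iff 19^11 ≡ 1 (mod 23), since |⟨12⟩| = 11.
19^11 mod 23 = 22.
Since 22 ≠ 1, 19 does not lie in the subgroup.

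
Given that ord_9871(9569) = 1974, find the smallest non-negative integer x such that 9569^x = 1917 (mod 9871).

1664

Baby-step giant-step with m = ceil(sqrt(1974)) = 45.
Baby table (9569^j mod 9871 for j=0..44):
  0:1  1:9569  2:2365  3:6353  4:6239  5:1183  6:7961  7:4302
  8:3768  9:7100  10:7678  11:929  12:5701  13:5723  14:8950  15:1754
  16:3326  17:2390  18:8674  19:6138  20:2072  21:6000  22:4264  23:5373
  24:6069  25:3168  26:751  27:231  28:9206  29:3410  30:6635  31:43
  32:6756  33:2985  34:6662  35:1760  36:1514  37:6709  38:7308  39:4088
  40:9170  41:4411  42:463  43:8239  44:9185
Giant step factor: 9569^(-45) ≡ 8212 (mod 9871).
Scan 1917·8212^i mod 9871 for i = 0, 1, …:
  i=0: 1917   i=1: 8030   i=2: 4080   i=3: 2786
  i=4: 7525   i=5: 2840   i=6: 6778   i=7: 8238
  i=8: 4493   i=9: 8589     …   i=35: 2666
  i=36: 9185
Match at i=36, j=44: x = 36·45 + 44 = 1664.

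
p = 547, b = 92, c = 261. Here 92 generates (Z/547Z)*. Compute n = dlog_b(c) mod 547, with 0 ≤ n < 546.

Baby-step giant-step with m = ceil(sqrt(546)) = 24.
Baby table (92^j mod 547 for j=0..23):
  0:1  1:92  2:259  3:307  4:347  5:198  6:165  7:411
  8:69  9:331  10:367  11:397  12:422  13:534  14:445  15:462
  16:385  17:412  18:161  19:43  20:127  21:197  22:73  23:152
Giant step factor: 92^(-24) ≡ 131 (mod 547).
Scan 261·131^i mod 547 for i = 0, 1, …:
  i=0: 261   i=1: 277   i=2: 185   i=3: 167
  i=4: 544   i=5: 154   i=6: 482   i=7: 237
  i=8: 415   i=9: 212   i=10: 422
Match at i=10, j=12: n = 10·24 + 12 = 252.

252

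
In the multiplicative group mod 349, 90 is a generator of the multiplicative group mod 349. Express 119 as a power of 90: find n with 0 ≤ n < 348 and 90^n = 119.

Baby-step giant-step with m = ceil(sqrt(348)) = 19.
Baby table (90^j mod 349 for j=0..18):
  0:1  1:90  2:73  3:288  4:94  5:84  6:231  7:199
  8:111  9:218  10:76  11:209  12:313  13:250  14:164  15:102
  16:106  17:117  18:60
Giant step factor: 90^(-19) ≡ 55 (mod 349).
Scan 119·55^i mod 349 for i = 0, 1, …:
  i=0: 119   i=1: 263   i=2: 156   i=3: 204
  i=4: 52   i=5: 68   i=6: 250
Match at i=6, j=13: n = 6·19 + 13 = 127.

127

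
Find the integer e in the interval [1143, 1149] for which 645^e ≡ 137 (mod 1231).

Compute 645^1143 mod 1231 = 1027, then multiply by 645 repeatedly:
  645^1143=1027  645^1144=137
Found 137 at exponent 1144.

1144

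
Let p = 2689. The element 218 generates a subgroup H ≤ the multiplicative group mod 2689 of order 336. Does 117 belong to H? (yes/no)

117 ∈ ⟨218⟩ iff 117^336 ≡ 1 (mod 2689), since |⟨218⟩| = 336.
117^336 mod 2689 = 2036.
Since 2036 ≠ 1, 117 does not lie in the subgroup.

no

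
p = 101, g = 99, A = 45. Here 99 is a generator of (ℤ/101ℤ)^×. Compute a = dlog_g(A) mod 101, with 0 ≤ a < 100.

Baby-step giant-step with m = ceil(sqrt(100)) = 10.
Baby table (99^j mod 101 for j=0..9):
  0:1  1:99  2:4  3:93  4:16  5:69  6:64  7:74
  8:54  9:94
Giant step factor: 99^(-10) ≡ 65 (mod 101).
Scan 45·65^i mod 101 for i = 0, 1, …:
  i=0: 45   i=1: 97   i=2: 43   i=3: 68
  i=4: 77   i=5: 56   i=6: 4
Match at i=6, j=2: a = 6·10 + 2 = 62.

62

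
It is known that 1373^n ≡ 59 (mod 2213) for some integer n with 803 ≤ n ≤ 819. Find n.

Compute 1373^803 mod 2213 = 693, then multiply by 1373 repeatedly:
  1373^803=693  1373^804=2112  1373^805=746  1373^806=1852  1373^807=59
Found 59 at exponent 807.

807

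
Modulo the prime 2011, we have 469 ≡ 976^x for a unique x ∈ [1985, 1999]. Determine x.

1986

Compute 976^1985 mod 2011 = 1552, then multiply by 976 repeatedly:
  976^1985=1552  976^1986=469
Found 469 at exponent 1986.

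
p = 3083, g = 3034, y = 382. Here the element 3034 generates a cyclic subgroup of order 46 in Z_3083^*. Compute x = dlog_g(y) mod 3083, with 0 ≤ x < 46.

38

Baby-step giant-step with m = ceil(sqrt(46)) = 7.
Baby table (3034^j mod 3083 for j=0..6):
  0:1  1:3034  2:2401  3:2588  4:2674  5:1543  6:1468
Giant step factor: 3034^(-7) ≡ 2863 (mod 3083).
Scan 382·2863^i mod 3083 for i = 0, 1, …:
  i=0: 382   i=1: 2284   i=2: 49   i=3: 1552
  i=4: 773   i=5: 2588
Match at i=5, j=3: x = 5·7 + 3 = 38.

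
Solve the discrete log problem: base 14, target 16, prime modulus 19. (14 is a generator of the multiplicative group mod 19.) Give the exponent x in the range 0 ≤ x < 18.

16

Successive powers of 14 modulo 19:
  14^0=1  14^1=14  14^2=6  14^3=8  14^4=17  14^5=10
  14^6=7  14^7=3  14^8=4  14^9=18  14^10=5  14^11=13
  14^12=11  14^13=2  14^14=9  14^15=12  14^16=16
So 14^16 ≡ 16 (mod 19), giving x = 16.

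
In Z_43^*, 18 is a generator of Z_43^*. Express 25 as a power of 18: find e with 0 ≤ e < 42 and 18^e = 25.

Baby-step giant-step with m = ceil(sqrt(42)) = 7.
Baby table (18^j mod 43 for j=0..6):
  0:1  1:18  2:23  3:27  4:13  5:19  6:41
Giant step factor: 18^(-7) ≡ 37 (mod 43).
Scan 25·37^i mod 43 for i = 0, 1, …:
  i=0: 25   i=1: 22   i=2: 40   i=3: 18
Match at i=3, j=1: e = 3·7 + 1 = 22.

22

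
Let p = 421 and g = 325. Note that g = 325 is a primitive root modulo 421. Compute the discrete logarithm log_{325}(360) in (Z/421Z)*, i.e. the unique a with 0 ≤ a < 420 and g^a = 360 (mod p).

111

Baby-step giant-step with m = ceil(sqrt(420)) = 21.
Baby table (325^j mod 421 for j=0..20):
  0:1  1:325  2:375  3:206  4:11  5:207  6:336  7:161
  8:121  9:172  10:328  11:87  12:68  13:208  14:240  15:115
  16:327  17:183  18:114  19:2  20:229
Giant step factor: 325^(-21) ≡ 151 (mod 421).
Scan 360·151^i mod 421 for i = 0, 1, …:
  i=0: 360   i=1: 51   i=2: 123   i=3: 49
  i=4: 242   i=5: 336
Match at i=5, j=6: a = 5·21 + 6 = 111.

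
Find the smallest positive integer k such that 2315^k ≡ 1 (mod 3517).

1172

The order of 2315 must divide p − 1 = 3516 = 2^2 · 3 · 293.
Divisors: 1, 2, 3, 4, 6, 12, 293, 586, 879, 1172, 1758, 3516.
Check each in increasing order: 2315^1 ≡ 2315;  2315^2 ≡ 2834;  2315^3 ≡ 1505;  2315^4 ≡ 2245;  2315^6 ≡ 77;  2315^12 ≡ 2412;  2315^293 ≡ 2921;  2315^586 ≡ 3516;  2315^879 ≡ 596;  2315^1172 ≡ 1.
Smallest exponent giving 1 is 1172.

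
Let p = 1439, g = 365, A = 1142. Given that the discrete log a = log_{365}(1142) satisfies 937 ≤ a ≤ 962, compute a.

Compute 365^937 mod 1439 = 1030, then multiply by 365 repeatedly:
  365^937=1030  365^938=371  365^939=149  365^940=1142
Found 1142 at exponent 940.

940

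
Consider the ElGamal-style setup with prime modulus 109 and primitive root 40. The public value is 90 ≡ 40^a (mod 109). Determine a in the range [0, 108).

39

Baby-step giant-step with m = ceil(sqrt(108)) = 11.
Baby table (40^j mod 109 for j=0..10):
  0:1  1:40  2:74  3:17  4:26  5:59  6:71  7:6
  8:22  9:8  10:102
Giant step factor: 40^(-11) ≡ 58 (mod 109).
Scan 90·58^i mod 109 for i = 0, 1, …:
  i=0: 90   i=1: 97   i=2: 67   i=3: 71
Match at i=3, j=6: a = 3·11 + 6 = 39.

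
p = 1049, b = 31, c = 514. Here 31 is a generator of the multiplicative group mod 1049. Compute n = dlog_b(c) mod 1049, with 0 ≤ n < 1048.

Baby-step giant-step with m = ceil(sqrt(1048)) = 33.
Baby table (31^j mod 1049 for j=0..32):
  0:1  1:31  2:961  3:419  4:401  5:892  6:378  7:179
  8:304  9:1032  10:522  11:447  12:220  13:526  14:571  15:917
  16:104  17:77  18:289  19:567  20:793  21:456  22:499  23:783
  24:146  25:330  26:789  27:332  28:851  29:156  30:640  31:958
  32:326
Giant step factor: 31^(-33) ≡ 112 (mod 1049).
Scan 514·112^i mod 1049 for i = 0, 1, …:
  i=0: 514   i=1: 922   i=2: 462   i=3: 343
  i=4: 652   i=5: 643   i=6: 684   i=7: 31
Match at i=7, j=1: n = 7·33 + 1 = 232.

232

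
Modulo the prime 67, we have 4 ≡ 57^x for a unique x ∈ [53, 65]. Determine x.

62

Compute 57^53 mod 67 = 7, then multiply by 57 repeatedly:
  57^53=7  57^54=64  57^55=30  57^56=35  57^57=52
  57^58=16  57^59=41  57^60=59  57^61=13  57^62=4
Found 4 at exponent 62.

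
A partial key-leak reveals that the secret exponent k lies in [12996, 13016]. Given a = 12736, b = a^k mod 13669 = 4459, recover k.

Compute 12736^12996 mod 13669 = 2543, then multiply by 12736 repeatedly:
  12736^12996=2543  12736^12997=5787  12736^12998=13653  12736^12999=1259  12736^13000=887
  12736^13001=6238  12736^13002=2940  12736^13003=4449  12736^13004=4459
Found 4459 at exponent 13004.

13004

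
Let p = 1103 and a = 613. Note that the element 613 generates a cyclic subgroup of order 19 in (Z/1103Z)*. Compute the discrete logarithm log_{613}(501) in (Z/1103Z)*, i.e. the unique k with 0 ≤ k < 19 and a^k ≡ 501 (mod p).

14

Successive powers of 613 modulo 1103:
  613^0=1  613^1=613  613^2=749  613^3=289  613^4=677  613^5=273
  613^6=796  613^7=422  613^8=584  613^9=620  613^10=628  613^11=17
  613^12=494  613^13=600  613^14=501
So 613^14 ≡ 501 (mod 1103), giving k = 14.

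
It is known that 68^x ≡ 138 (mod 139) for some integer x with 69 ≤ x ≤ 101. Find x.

69

Compute 68^69 mod 139 = 138, then multiply by 68 repeatedly:
  68^69=138
Found 138 at exponent 69.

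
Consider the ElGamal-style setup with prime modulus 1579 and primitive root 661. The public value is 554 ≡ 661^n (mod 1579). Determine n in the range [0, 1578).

Baby-step giant-step with m = ceil(sqrt(1578)) = 40.
Baby table (661^j mod 1579 for j=0..39):
  0:1  1:661  2:1117  3:944  4:279  5:1255  6:580  7:1262
  8:470  9:1186  10:762  11:1560  12:73  13:883  14:1012  15:1015
  16:1419  17:33  18:1286  19:544  20:1151  21:1312  22:361  23:192
  24:592  25:1299  26:1242  27:1461  28:952  29:830  30:717  31:237
  32:336  33:1036  34:1089  35:1384  36:583  37:87  38:663  39:860
Giant step factor: 661^(-40) ≡ 79 (mod 1579).
Scan 554·79^i mod 1579 for i = 0, 1, …:
  i=0: 554   i=1: 1133   i=2: 1083   i=3: 291
  i=4: 883
Match at i=4, j=13: n = 4·40 + 13 = 173.

173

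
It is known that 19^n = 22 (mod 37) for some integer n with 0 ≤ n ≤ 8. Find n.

5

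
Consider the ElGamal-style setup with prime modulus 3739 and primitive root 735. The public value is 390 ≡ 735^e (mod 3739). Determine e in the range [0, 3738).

Baby-step giant-step with m = ceil(sqrt(3738)) = 62.
Baby table (735^j mod 3739 for j=0..61):
  0:1  1:735  2:1809  3:2270  4:856  5:1008  6:558  7:2579
  8:3631  9:2878  10:2795  11:1614  12:1027  13:3306  14:3299  15:1893
  16:447  17:3252  18:999  19:1421  20:1254  21:1896  22:2652  23:1201
  24:331  25:250  26:539  27:3570  28:2911  29:877  30:1487  31:1157
  32:1642  33:2912  34:1612  35:3296  36:3427  37:2498  38:181  39:2170
  40:2136  41:3319  42:1637  43:2976  44:45  45:3163  46:2886  47:1197
  48:1130  49:492  50:2676  51:146  52:2618  53:2384  54:2388  55:1589
  56:1347  57:2949  58:2634  59:2927  60:1420  61:519
Giant step factor: 735^(-62) ≡ 1891 (mod 3739).
Scan 390·1891^i mod 3739 for i = 0, 1, …:
  i=0: 390   i=1: 907   i=2: 2675   i=3: 3297
  i=4: 1714   i=5: 3200   i=6: 1498   i=7: 2295
  i=8: 2605   i=9: 1792     …   i=34: 2588
  i=35: 3296
Match at i=35, j=35: e = 35·62 + 35 = 2205.

2205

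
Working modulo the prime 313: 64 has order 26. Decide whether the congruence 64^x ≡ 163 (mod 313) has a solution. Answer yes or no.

163 ∈ ⟨64⟩ iff 163^26 ≡ 1 (mod 313), since |⟨64⟩| = 26.
163^26 mod 313 = 1.
Since 1 = 1, 163 lies in the subgroup.

yes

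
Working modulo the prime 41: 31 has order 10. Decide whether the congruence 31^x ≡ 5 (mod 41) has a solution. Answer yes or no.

5 ∈ ⟨31⟩ iff 5^10 ≡ 1 (mod 41), since |⟨31⟩| = 10.
5^10 mod 41 = 40.
Since 40 ≠ 1, 5 does not lie in the subgroup.

no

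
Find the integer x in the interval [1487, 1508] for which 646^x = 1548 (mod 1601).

1488

Compute 646^1487 mod 1601 = 1420, then multiply by 646 repeatedly:
  646^1487=1420  646^1488=1548
Found 1548 at exponent 1488.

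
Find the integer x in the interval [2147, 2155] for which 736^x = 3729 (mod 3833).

Compute 736^2147 mod 3833 = 1511, then multiply by 736 repeatedly:
  736^2147=1511  736^2148=526  736^2149=3  736^2150=2208  736^2151=3729
Found 3729 at exponent 2151.

2151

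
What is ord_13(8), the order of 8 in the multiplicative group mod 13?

The order of 8 must divide p − 1 = 12 = 2^2 · 3.
Divisors: 1, 2, 3, 4, 6, 12.
Check each in increasing order: 8^1 ≡ 8;  8^2 ≡ 12;  8^3 ≡ 5;  8^4 ≡ 1.
Smallest exponent giving 1 is 4.

4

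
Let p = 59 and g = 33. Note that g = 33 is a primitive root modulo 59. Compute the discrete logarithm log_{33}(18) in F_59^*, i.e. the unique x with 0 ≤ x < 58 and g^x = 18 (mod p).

Successive powers of 33 modulo 59:
  33^0=1  33^1=33  33^2=27  33^3=6  33^4=21  33^5=44
  33^6=36  33^7=8  33^8=28  33^9=39  33^10=48  33^11=50
  33^12=57  33^13=52  33^14=5  33^15=47  33^16=17  33^17=30
  33^18=46  33^19=43  33^20=3  33^21=40  33^22=22  33^23=18
So 33^23 ≡ 18 (mod 59), giving x = 23.

23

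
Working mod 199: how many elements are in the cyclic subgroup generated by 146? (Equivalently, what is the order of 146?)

198

The order of 146 must divide p − 1 = 198 = 2 · 3^2 · 11.
Divisors: 1, 2, 3, 6, 9, 11, 18, 22, 33, 66, 99, 198.
Check each in increasing order: 146^1 ≡ 146;  146^2 ≡ 23;  146^3 ≡ 174;  146^6 ≡ 28;  146^9 ≡ 96;  146^11 ≡ 19;  146^18 ≡ 62;  146^22 ≡ 162;  146^33 ≡ 93;  146^66 ≡ 92;  146^99 ≡ 198;  146^198 ≡ 1.
Smallest exponent giving 1 is 198.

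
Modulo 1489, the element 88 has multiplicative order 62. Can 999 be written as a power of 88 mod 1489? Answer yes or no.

yes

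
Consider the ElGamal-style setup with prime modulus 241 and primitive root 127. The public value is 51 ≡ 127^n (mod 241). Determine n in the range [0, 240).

Baby-step giant-step with m = ceil(sqrt(240)) = 16.
Baby table (127^j mod 241 for j=0..15):
  0:1  1:127  2:223  3:124  4:83  5:178  6:193  7:170
  8:141  9:73  10:113  11:132  12:135  13:34  14:221  15:111
Giant step factor: 127^(-16) ≡ 160 (mod 241).
Scan 51·160^i mod 241 for i = 0, 1, …:
  i=0: 51   i=1: 207   i=2: 103   i=3: 92
  i=4: 19   i=5: 148   i=6: 62   i=7: 39
  i=8: 215   i=9: 178
Match at i=9, j=5: n = 9·16 + 5 = 149.

149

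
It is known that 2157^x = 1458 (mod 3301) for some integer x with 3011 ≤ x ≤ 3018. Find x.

3017

Compute 2157^3011 mod 3301 = 311, then multiply by 2157 repeatedly:
  2157^3011=311  2157^3012=724  2157^3013=295  2157^3014=2523  2157^3015=2063
  2157^3016=143  2157^3017=1458
Found 1458 at exponent 3017.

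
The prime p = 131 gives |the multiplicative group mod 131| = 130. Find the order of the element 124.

130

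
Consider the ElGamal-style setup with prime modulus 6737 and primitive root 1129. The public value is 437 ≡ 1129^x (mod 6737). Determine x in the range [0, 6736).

1897

Baby-step giant-step with m = ceil(sqrt(6736)) = 83.
Baby table (1129^j mod 6737 for j=0..82):
  0:1  1:1129  2:1348  3:6067  4:4851  5:6335  6:4258  7:3801
  8:6597  9:3628  10:6653  11:6219  12:1297  13:2384  14:3473  15:83
  16:6126  17:4092  18:5023  19:5150  20:319  21:3090  22:5581  23:1854
  24:4696  25:6502  26:4165  27:6596  28:2499  29:5305  30:152  31:3183
  32:2786  33:5952  34:3019  35:6266  36:464  37:5107  38:5668  39:5759
  40:706  41:2108  42:1771  43:5307  44:2410  45:5879  46:1446  47:2180
  48:2215  49:1308  50:1329  51:4827  52:6187  53:5591  54:6407  55:4702
  56:6539  57:5516  58:2576  59:4657  60:2893  61:5489  62:5778  63:1946
  64:772  65:2515  66:3158  67:1509  68:5937  69:6295  70:6257  71:3777
  72:6449  73:4961  74:2522  75:4324  76:4208  77:1247  78:6567  79:3443
  80:6635  81:6108  82:3981
Giant step factor: 1129^(-83) ≡ 5466 (mod 6737).
Scan 437·5466^i mod 6737 for i = 0, 1, …:
  i=0: 437   i=1: 3744   i=2: 4435   i=3: 1984
  i=4: 4711   i=5: 1512   i=6: 5030   i=7: 283
  i=8: 4105   i=9: 3720     …   i=21: 5499
  i=22: 3777
Match at i=22, j=71: x = 22·83 + 71 = 1897.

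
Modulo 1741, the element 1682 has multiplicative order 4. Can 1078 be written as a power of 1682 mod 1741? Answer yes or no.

1078 ∈ ⟨1682⟩ iff 1078^4 ≡ 1 (mod 1741), since |⟨1682⟩| = 4.
1078^4 mod 1741 = 687.
Since 687 ≠ 1, 1078 does not lie in the subgroup.

no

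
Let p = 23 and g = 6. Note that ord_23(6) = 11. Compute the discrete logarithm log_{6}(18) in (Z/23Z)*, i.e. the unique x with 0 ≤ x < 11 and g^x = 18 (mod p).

Successive powers of 6 modulo 23:
  6^0=1  6^1=6  6^2=13  6^3=9  6^4=8  6^5=2
  6^6=12  6^7=3  6^8=18
So 6^8 ≡ 18 (mod 23), giving x = 8.

8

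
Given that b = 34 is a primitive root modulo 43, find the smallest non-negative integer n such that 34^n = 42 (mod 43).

Baby-step giant-step with m = ceil(sqrt(42)) = 7.
Baby table (34^j mod 43 for j=0..6):
  0:1  1:34  2:38  3:2  4:25  5:33  6:4
Giant step factor: 34^(-7) ≡ 37 (mod 43).
Scan 42·37^i mod 43 for i = 0, 1, …:
  i=0: 42   i=1: 6   i=2: 7   i=3: 1
Match at i=3, j=0: n = 3·7 + 0 = 21.

21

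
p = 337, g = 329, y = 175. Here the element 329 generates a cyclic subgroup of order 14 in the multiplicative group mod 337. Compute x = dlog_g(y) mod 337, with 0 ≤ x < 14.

10

Successive powers of 329 modulo 337:
  329^0=1  329^1=329  329^2=64  329^3=162  329^4=52  329^5=258
  329^6=295  329^7=336  329^8=8  329^9=273  329^10=175
So 329^10 ≡ 175 (mod 337), giving x = 10.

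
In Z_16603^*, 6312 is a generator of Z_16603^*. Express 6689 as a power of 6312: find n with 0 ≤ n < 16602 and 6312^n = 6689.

Baby-step giant-step with m = ceil(sqrt(16602)) = 129.
Baby table (6312^j mod 16603 for j=0..128):
  0:1  1:6312  2:10747  3:11809  4:7541  5:14594  6:3884  7:9780
  8:1406  9:8670  10:1552  11:454  12:9932  13:14459  14:15120  15:3396
  16:1079  17:3418  18:7119  19:7410  20:1269  21:7282  22:6880  23:9715
  24:6201  25:7441  26:14308  27:8379  28:7693  29:11044  30:10334  31:11624
  32:2031  33:2156  34:10815  35:9347  36:7805  37:4059  38:1979  39:5992
  40:16473  41:9590  42:14145  43:8909  44:15850  45:12125  46:9773  47:7031
  48:16456  49:1904  50:14079  51:7392  52:3874  53:13072  54:10157  55:6801
  56:9157  57:3941  58:4298  59:16277  60:1060  61:16314  62:2162  63:15481
  64:7417  65:12247  66:16099  67:6528  68:12693  69:8741  70:1423  71:16356
  72:1618  73:1971  74:5305  75:13512  76:14736  77:3626  78:8378  79:1381
  80:297  81:15128  82:4083  83:4040  84:14875  85:1035  86:7941  87:15738
  88:2507  89:1525  90:12663  91:2014  92:11073  93:10749  94:7830  95:12432
  96:5006  97:2363  98:5762  99:9174  100:11627  101:4364  102:1191  103:13036
  104:15367  105:1778  106:15711  107:14716  108:10210  109:9277  110:14246  111:15507
  112:5499  113:9418  114:7676  115:3358  116:10268  117:10107  118:6658  119:3103
  120:11199  121:9117  122:506  123:6096  124:8801  125:14877  126:13659  127:12832
  128:6150
Giant step factor: 6312^(-129) ≡ 16081 (mod 16603).
Scan 6689·16081^i mod 16603 for i = 0, 1, …:
  i=0: 6689   i=1: 11575   i=2: 1342   i=3: 13405
  i=4: 9056   i=5: 4623   i=6: 10832   i=7: 7319
  i=8: 14775   i=9: 7845     …   i=13: 9380
  i=14: 1525
Match at i=14, j=89: n = 14·129 + 89 = 1895.

1895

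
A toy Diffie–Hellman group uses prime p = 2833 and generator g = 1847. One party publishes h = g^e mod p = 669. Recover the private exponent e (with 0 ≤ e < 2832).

Baby-step giant-step with m = ceil(sqrt(2832)) = 54.
Baby table (1847^j mod 2833 for j=0..53):
  0:1  1:1847  2:477  3:2789  4:889  5:1676  6:1936  7:546
  8:2747  9:2639  10:1473  11:951  12:37  13:347  14:651  15:1205
  16:1730  17:2519  18:807  19:371  20:2484  21:1321  22:674  23:1191
  24:1369  25:1507  26:1423  27:2090  28:1684  29:2547  30:1529  31:2395
  32:1252  33:716  34:2274  35:1572  36:2492  37:1932  38:1657  39:839
  40:2815  41:750  42:2746  43:792  44:996  45:995  46:1981  47:1504
  48:1548  49:659  50:1816  51:2713  52:2167  53:2253
Giant step factor: 1847^(-54) ≡ 1622 (mod 2833).
Scan 669·1622^i mod 2833 for i = 0, 1, …:
  i=0: 669   i=1: 79   i=2: 653   i=3: 2457
  i=4: 2056   i=5: 391   i=6: 2443   i=7: 2012
  i=8: 2681   i=9: 2760     …   i=36: 1204
  i=37: 951
Match at i=37, j=11: e = 37·54 + 11 = 2009.

2009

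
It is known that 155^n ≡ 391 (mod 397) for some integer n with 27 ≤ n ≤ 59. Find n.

47

Compute 155^27 mod 397 = 149, then multiply by 155 repeatedly:
  155^27=149  155^28=69  155^29=373  155^30=250  155^31=241
  155^32=37  155^33=177  155^34=42  155^35=158  155^36=273
  155^37=233  155^38=385  155^39=125  155^40=319  155^41=217
  155^42=287  155^43=21  155^44=79  155^45=335  155^46=315
  155^47=391
Found 391 at exponent 47.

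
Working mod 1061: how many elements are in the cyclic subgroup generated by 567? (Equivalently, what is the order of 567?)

265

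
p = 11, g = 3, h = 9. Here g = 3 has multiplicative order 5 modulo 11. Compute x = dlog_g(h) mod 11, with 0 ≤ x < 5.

Successive powers of 3 modulo 11:
  3^0=1  3^1=3  3^2=9
So 3^2 ≡ 9 (mod 11), giving x = 2.

2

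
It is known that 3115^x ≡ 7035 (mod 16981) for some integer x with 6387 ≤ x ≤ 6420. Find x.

6406

Compute 3115^6387 mod 16981 = 5375, then multiply by 3115 repeatedly:
  3115^6387=5375  3115^6388=16840  3115^6389=2291  3115^6390=4445  3115^6391=6660
  3115^6392=12099  3115^6393=7546  3115^6394=4086  3115^6395=9121  3115^6396=2702
  3115^6397=11135  3115^6398=10323  3115^6399=11112  3115^6400=6602  3115^6401=1239
  3115^6402=4798  3115^6403=2490  3115^6404=13014  3115^6405=4963  3115^6406=7035
Found 7035 at exponent 6406.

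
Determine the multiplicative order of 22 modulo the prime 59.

The order of 22 must divide p − 1 = 58 = 2 · 29.
Divisors: 1, 2, 29, 58.
Check each in increasing order: 22^1 ≡ 22;  22^2 ≡ 12;  22^29 ≡ 1.
Smallest exponent giving 1 is 29.

29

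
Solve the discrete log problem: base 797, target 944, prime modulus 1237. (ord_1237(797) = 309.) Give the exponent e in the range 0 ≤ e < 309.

Baby-step giant-step with m = ceil(sqrt(309)) = 18.
Baby table (797^j mod 1237 for j=0..17):
  0:1  1:797  2:628  3:768  4:1018  5:1111  6:1012  7:40
  8:955  9:380  10:1032  11:1136  12:1145  13:896  14:363  15:1090
  16:356  17:459
Giant step factor: 797^(-18) ≡ 1143 (mod 1237).
Scan 944·1143^i mod 1237 for i = 0, 1, …:
  i=0: 944   i=1: 328   i=2: 93   i=3: 1154
  i=4: 380
Match at i=4, j=9: e = 4·18 + 9 = 81.

81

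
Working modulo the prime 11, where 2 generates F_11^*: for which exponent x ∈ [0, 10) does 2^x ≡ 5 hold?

4

Successive powers of 2 modulo 11:
  2^0=1  2^1=2  2^2=4  2^3=8  2^4=5
So 2^4 ≡ 5 (mod 11), giving x = 4.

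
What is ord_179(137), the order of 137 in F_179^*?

178

The order of 137 must divide p − 1 = 178 = 2 · 89.
Divisors: 1, 2, 89, 178.
Check each in increasing order: 137^1 ≡ 137;  137^2 ≡ 153;  137^89 ≡ 178;  137^178 ≡ 1.
Smallest exponent giving 1 is 178.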